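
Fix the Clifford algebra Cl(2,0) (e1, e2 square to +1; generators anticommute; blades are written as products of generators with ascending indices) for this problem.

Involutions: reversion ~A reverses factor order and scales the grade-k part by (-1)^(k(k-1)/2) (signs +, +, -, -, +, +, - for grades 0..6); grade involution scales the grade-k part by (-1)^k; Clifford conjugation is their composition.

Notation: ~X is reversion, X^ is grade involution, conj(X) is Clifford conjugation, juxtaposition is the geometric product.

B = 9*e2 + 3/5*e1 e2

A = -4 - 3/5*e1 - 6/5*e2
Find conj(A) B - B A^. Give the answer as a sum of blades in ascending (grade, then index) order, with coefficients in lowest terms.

first term: 54/5 - 18/25*e1 - 891/25*e2 + 3*e1 e2
second term: 54/5 + 18/25*e1 - 909/25*e2 - 39/5*e1 e2
Answer: -36/25*e1 + 18/25*e2 + 54/5*e1 e2


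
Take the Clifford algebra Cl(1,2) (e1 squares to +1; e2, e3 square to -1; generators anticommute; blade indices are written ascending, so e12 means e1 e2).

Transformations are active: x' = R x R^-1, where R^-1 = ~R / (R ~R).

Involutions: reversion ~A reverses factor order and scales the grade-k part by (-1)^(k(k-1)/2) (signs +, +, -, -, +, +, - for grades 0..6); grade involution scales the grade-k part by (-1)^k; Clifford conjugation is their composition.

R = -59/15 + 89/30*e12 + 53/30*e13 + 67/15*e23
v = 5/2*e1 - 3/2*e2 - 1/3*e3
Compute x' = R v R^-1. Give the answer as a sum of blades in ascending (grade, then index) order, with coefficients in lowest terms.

~R = -59/15 - 89/30*e12 - 53/30*e13 - 67/15*e23, and R ~R = 47/2, so R^-1 = ~R / (47/2).
R v = -863/180*e1 - 1/36*e2 - 353/36*e3 + 2309/180*e123
Answer: 16841/4230*e1 + 12119/3525*e2 + 7973/21150*e3


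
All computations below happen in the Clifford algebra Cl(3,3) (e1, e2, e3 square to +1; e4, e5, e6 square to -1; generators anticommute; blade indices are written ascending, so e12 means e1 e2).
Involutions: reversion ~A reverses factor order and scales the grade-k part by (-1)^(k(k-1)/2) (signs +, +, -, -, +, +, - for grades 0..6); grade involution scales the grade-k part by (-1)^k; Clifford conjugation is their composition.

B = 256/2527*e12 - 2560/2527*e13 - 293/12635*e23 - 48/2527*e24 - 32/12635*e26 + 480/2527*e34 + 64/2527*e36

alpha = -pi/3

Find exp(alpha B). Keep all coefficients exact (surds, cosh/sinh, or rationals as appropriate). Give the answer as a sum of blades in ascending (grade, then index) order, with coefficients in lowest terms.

B^2 term by term: the squares give (256/2527)^2*(e12)^2 + (-2560/2527)^2*(e13)^2 + (-293/12635)^2*(e23)^2 + (-48/2527)^2*(e24)^2 + (-32/12635)^2*(e26)^2 + (480/2527)^2*(e34)^2 + (64/2527)^2*(e36)^2 = 65536/6385729*(-1) + 6553600/6385729*(-1) + 85849/159643225*(-1) + 2304/6385729*(+1) + 1024/159643225*(+1) + 230400/6385729*(+1) + 4096/6385729*(+1) = -1 (each basis 2-blade squares to minus the product of its generators' squares); cross terms between blades sharing an index anticommute and cancel; the commuting (index-disjoint) pairs give grade-4 terms 2*c*c'*(blade product), which cancel blade by blade — e1234: 245760/6385729 - 245760/6385729 = 0; e1236: 32768/6385729 - 32768/6385729 = 0; e2346: 6144/6385729 - 6144/6385729 = 0 — confirming B is simple. So B^2 = -1.
B^2 = -1 — a negative square means the series sums to a rotation: l = 1, alpha*l = -pi/3, so exp(alpha B) = cos(-pi/3) + (sin(-pi/3)/1)*B = 1/2 + (-sqrt(3)/2)*B.
Answer: 1/2 - 128*sqrt(3)/2527*e12 + 1280*sqrt(3)/2527*e13 + 293*sqrt(3)/25270*e23 + 24*sqrt(3)/2527*e24 + 16*sqrt(3)/12635*e26 - 240*sqrt(3)/2527*e34 - 32*sqrt(3)/2527*e36


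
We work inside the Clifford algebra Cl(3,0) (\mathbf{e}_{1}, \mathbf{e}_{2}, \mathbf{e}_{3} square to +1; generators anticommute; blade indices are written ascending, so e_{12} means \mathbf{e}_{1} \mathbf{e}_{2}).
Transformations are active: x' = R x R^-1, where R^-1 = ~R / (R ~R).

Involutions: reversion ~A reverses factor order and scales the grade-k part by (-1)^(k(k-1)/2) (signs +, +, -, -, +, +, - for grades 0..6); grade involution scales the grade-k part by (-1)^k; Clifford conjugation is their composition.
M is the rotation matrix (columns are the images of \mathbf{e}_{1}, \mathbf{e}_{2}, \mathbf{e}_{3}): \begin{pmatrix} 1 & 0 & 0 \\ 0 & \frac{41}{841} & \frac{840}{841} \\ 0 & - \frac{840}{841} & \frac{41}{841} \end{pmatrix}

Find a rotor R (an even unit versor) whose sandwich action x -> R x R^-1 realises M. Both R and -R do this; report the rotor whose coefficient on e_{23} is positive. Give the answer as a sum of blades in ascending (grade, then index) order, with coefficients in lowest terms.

Method: write R = a + b12*e_{12} + b13*e_{13} + b23*e_{23} with a^2 + b12^2 + b13^2 + b23^2 = 1 (so R^-1 = ~R). Expanding the columns R e_j ~R gives tr M = 4a^2 - 1 and, from the antisymmetric part, M21 - M12 = -4a*b12, M13 - M31 = 4a*b13, M32 - M23 = -4a*b23.
Here tr M = \frac{923}{841}, so a^2 = (1 + tr M)/4 = \frac{441}{841} and a = ±\frac{21}{29}. Taking a = \frac{21}{29}: M21 - M12 = 0, M13 - M31 = 0, M32 - M23 = -\frac{1680}{841}, giving b12 = 0, b13 = 0, b23 = \frac{20}{29}, i.e. R = \frac{21}{29} + \frac{20}{29} e_{23}.
Its e_{23} coefficient is already positive.
Answer: \frac{21}{29} + \frac{20}{29} e_{23}. Sheet selection: the two-to-one cover makes ±R indistinguishable at the matrix level (trace \frac{923}{841}), so uniqueness comes from the required sign on e_{23}.


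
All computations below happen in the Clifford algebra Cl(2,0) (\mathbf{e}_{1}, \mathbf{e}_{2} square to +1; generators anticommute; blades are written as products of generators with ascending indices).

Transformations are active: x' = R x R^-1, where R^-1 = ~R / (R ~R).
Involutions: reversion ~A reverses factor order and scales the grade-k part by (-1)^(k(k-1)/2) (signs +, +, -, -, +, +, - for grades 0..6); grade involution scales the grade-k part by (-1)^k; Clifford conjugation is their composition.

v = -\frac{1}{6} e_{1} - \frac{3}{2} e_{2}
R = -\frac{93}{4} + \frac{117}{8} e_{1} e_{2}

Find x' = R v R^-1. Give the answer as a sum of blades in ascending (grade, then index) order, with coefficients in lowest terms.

~R = -\frac{93}{4} - \frac{117}{8} e_{1} e_{2}, and R ~R = \frac{48285}{64}, so R^-1 = ~R / (\frac{48285}{64}).
R v = -\frac{289}{16} e_{1} + \frac{597}{16} e_{2}
Answer: \frac{41201}{32190} e_{1} - \frac{8581}{10730} e_{2}


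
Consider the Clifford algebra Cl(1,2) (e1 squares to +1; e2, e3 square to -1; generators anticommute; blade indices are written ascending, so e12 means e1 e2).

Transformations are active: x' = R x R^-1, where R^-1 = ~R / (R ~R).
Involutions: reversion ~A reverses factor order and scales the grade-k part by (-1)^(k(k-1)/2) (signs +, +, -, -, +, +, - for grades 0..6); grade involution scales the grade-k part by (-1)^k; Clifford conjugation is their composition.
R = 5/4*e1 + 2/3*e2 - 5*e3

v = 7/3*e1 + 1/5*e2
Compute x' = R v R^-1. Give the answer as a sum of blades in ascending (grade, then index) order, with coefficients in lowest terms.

~R = 5/4*e1 + 2/3*e2 - 5*e3, and R ~R = -3439/144, so R^-1 = ~R / (-3439/144).
R v = 167/60 - 47/36*e12 + 35/3*e13 + e23
Answer: -27079/10317*e1 - 6111/17195*e2 + 4008/3439*e3


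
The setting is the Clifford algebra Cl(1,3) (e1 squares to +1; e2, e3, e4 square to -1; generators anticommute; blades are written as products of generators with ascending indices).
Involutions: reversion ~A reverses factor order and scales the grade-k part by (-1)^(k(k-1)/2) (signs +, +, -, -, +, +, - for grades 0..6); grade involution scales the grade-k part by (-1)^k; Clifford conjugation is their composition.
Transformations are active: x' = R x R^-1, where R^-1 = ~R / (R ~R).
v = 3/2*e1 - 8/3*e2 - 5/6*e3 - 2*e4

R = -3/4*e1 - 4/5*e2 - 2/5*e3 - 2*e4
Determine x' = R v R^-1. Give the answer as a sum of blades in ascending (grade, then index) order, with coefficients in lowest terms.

~R = -3/4*e1 - 4/5*e2 - 2/5*e3 - 2*e4, and R ~R = -339/80, so R^-1 = ~R / (-339/80).
R v = -911/120 + 16/5*e1 e2 + 49/40*e1 e3 + 9/2*e1 e4 - 2/5*e2 e3 - 56/15*e2 e4 - 13/15*e3 e4
Answer: -2839/678*e1 - 1016/5085*e2 - 6101/10170*e3 - 5254/1017*e4


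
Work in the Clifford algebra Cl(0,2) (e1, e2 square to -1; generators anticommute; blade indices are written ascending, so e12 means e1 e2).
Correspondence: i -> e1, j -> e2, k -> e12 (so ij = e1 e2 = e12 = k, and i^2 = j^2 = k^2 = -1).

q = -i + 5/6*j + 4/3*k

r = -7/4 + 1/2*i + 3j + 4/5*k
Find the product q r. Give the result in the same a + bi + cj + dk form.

In blades: q = -e1 + 5/6*e2 + 4/3*e12, r = -7/4 + 1/2*e1 + 3*e2 + 4/5*e12.
Distribute q over r term by term (generator squares from the signature, products reordered to ascending indices): (-e1)*r = 1/2 + 7/4*e1 + 4/5*e2 - 3*e12; (5/6*e2)*r = -5/2 + 2/3*e1 - 35/24*e2 - 5/12*e12; (4/3*e12)*r = -16/15 - 4*e1 + 2/3*e2 - 7/3*e12.
Sum: -46/15 - 19/12*e1 + 1/120*e2 - 23/4*e12; translating back through the correspondence:
Answer: -46/15 - 19/12*i + 1/120*j - 23/4*k


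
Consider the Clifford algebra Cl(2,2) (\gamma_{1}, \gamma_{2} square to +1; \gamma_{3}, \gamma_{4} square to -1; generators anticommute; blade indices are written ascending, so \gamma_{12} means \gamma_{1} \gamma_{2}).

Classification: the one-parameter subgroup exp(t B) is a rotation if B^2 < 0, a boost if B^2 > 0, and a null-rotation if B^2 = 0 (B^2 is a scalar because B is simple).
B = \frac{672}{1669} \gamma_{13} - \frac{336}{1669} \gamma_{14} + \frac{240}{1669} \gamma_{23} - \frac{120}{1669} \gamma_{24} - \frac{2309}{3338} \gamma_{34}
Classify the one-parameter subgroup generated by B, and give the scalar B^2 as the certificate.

B^2 term by term: the squares give (\frac{672}{1669})^2*(\gamma_{13})^2 + (-\frac{336}{1669})^2*(\gamma_{14})^2 + (\frac{240}{1669})^2*(\gamma_{23})^2 + (-\frac{120}{1669})^2*(\gamma_{24})^2 + (-\frac{2309}{3338})^2*(\gamma_{34})^2 = \frac{451584}{2785561}*(+1) + \frac{112896}{2785561}*(+1) + \frac{57600}{2785561}*(+1) + \frac{14400}{2785561}*(+1) + \frac{5331481}{11142244}*(-1) = -\frac{1}{4} (each basis 2-blade squares to minus the product of its generators' squares); cross terms between blades sharing an index anticommute and cancel; the commuting (index-disjoint) pairs give grade-4 terms 2*c*c'*(blade product), which cancel blade by blade — \gamma_{1234}: \frac{161280}{2785561} - \frac{161280}{2785561} = 0 — confirming B is simple. So B^2 = -\frac{1}{4}.
Answer: rotation, certificate B^2 = -\frac{1}{4}. One invariant decides it: the square -\frac{1}{4} survives every conjugation, and its sign is exactly the classification.


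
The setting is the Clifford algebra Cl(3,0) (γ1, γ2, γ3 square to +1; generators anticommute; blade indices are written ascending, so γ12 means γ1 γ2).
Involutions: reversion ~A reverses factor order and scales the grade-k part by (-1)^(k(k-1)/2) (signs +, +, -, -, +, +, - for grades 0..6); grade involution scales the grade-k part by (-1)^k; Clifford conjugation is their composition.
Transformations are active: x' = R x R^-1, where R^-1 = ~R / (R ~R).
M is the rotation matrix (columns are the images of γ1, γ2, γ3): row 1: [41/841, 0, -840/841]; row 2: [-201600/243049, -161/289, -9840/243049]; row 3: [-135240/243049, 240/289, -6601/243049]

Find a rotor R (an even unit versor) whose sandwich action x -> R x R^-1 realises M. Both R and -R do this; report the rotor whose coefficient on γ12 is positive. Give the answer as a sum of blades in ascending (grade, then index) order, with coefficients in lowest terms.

Method: write R = a + b12*γ12 + b13*γ13 + b23*γ23 with a^2 + b12^2 + b13^2 + b23^2 = 1 (so R^-1 = ~R). Expanding the columns R e_j ~R gives tr M = 4a^2 - 1 and, from the antisymmetric part, M21 - M12 = -4a*b12, M13 - M31 = 4a*b13, M32 - M23 = -4a*b23.
Here tr M = -130153/243049, so a^2 = (1 + tr M)/4 = 28224/243049 and a = ±168/493. Taking a = 168/493: M21 - M12 = -201600/243049, M13 - M31 = -107520/243049, M32 - M23 = 211680/243049, giving b12 = 300/493, b13 = -160/493, b23 = -315/493, i.e. R = 168/493 + 300/493*γ12 - 160/493*γ13 - 315/493*γ23.
Its γ12 coefficient is already positive.
Answer: 168/493 + 300/493*γ12 - 160/493*γ13 - 315/493*γ23. Uniqueness: Spin(3) -> SO(3) maps R and -R to the same rotation of trace -130153/243049; fixing the sign of the γ12 coefficient removes the ambiguity.


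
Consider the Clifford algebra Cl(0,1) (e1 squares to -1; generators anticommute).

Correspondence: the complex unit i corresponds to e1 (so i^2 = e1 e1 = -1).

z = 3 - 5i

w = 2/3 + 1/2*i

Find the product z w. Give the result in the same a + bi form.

In blades: z = 3 - 5*e1, w = 2/3 + 1/2*e1.
Distribute z over w term by term (generator squares from the signature, products reordered to ascending indices): (3)*w = 2 + 3/2*e1; (-5*e1)*w = 5/2 - 10/3*e1.
Sum: 9/2 - 11/6*e1; translating back through the correspondence:
Answer: 9/2 - 11/6*i


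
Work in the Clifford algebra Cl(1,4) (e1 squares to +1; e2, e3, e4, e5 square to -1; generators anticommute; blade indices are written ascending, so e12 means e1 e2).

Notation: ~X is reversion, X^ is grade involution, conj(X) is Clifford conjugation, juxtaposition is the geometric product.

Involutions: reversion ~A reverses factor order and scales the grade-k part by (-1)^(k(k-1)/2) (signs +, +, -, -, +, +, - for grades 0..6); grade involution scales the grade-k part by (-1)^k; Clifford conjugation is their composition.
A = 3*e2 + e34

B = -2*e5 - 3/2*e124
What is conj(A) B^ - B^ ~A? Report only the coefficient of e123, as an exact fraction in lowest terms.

first term: -9/2*e14 - 6*e25 + 3/2*e123 - 2*e345
second term: 9/2*e14 - 6*e25 - 3/2*e123 - 2*e345
Answer: 3


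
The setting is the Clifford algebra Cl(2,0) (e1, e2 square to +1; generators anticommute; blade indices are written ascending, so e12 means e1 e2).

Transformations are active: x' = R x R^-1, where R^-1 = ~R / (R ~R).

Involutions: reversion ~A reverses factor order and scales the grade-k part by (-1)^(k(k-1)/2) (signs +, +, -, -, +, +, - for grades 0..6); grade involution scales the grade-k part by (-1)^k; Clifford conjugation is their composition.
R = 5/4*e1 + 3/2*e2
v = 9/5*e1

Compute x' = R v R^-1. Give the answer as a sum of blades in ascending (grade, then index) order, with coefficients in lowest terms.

~R = 5/4*e1 + 3/2*e2, and R ~R = 61/16, so R^-1 = ~R / (61/16).
R v = 9/4 - 27/10*e12
Answer: -99/305*e1 + 108/61*e2


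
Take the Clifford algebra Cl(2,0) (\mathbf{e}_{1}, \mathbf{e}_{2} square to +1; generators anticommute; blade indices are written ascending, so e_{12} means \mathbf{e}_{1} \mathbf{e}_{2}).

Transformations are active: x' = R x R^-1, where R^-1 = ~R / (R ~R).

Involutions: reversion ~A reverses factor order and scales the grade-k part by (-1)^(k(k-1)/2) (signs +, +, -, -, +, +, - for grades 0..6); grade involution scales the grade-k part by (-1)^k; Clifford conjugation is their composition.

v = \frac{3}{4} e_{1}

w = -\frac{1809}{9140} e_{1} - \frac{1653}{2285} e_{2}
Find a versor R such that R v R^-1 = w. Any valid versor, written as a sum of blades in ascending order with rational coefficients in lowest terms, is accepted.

Key observation: q(v) = q(w) = \frac{9}{16} (sandwiches preserve the norm), so R = v + w = \frac{2523}{4570} e_{1} - \frac{1653}{2285} e_{2} works whenever it is invertible — the component of v along it is kept and (v - w)/2 reverses, sending v to w.
Answer: \frac{2523}{4570} e_{1} - \frac{1653}{2285} e_{2}


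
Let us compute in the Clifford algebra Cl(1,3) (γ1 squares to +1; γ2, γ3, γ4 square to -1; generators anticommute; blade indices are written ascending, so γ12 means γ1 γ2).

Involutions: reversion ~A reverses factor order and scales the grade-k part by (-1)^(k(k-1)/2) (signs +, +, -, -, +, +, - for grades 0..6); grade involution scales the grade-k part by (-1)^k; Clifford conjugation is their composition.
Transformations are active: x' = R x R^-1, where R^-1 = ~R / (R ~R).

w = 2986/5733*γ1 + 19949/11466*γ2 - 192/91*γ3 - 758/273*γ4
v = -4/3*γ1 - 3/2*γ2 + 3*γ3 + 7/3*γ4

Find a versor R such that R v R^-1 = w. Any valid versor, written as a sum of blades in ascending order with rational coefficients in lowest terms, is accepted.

The midline construction: v and w both square to -179/12, so reflecting in their sum -4658/5733*γ1 + 1375/5733*γ2 + 81/91*γ3 - 121/273*γ4 exchanges them.
Answer: -4658/5733*γ1 + 1375/5733*γ2 + 81/91*γ3 - 121/273*γ4


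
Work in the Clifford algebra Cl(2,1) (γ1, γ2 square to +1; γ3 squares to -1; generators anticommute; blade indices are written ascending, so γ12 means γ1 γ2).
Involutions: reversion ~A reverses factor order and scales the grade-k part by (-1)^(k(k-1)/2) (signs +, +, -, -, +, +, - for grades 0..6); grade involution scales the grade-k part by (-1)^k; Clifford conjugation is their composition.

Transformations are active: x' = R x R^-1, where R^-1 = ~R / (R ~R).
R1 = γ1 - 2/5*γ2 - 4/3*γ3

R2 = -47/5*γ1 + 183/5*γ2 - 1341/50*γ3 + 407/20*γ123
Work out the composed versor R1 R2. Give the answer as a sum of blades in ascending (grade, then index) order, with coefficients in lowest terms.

Distribute over the terms of R1 (each basis-blade product reordered to ascending indices, repeated generators contracted through their squares):
(γ1) R2 = -47/5 + 183/5*γ12 - 1341/50*γ13 + 407/20*γ23
(-2/5*γ2) R2 = -366/25 - 94/25*γ12 + 407/50*γ13 + 1341/125*γ23
(-4/3*γ3) R2 = -894/25 + 407/15*γ12 - 188/15*γ13 + 244/5*γ23
Summing the partial products and collecting blades:
Answer: -299/5 + 4498/75*γ12 - 2341/75*γ13 + 39939/500*γ23


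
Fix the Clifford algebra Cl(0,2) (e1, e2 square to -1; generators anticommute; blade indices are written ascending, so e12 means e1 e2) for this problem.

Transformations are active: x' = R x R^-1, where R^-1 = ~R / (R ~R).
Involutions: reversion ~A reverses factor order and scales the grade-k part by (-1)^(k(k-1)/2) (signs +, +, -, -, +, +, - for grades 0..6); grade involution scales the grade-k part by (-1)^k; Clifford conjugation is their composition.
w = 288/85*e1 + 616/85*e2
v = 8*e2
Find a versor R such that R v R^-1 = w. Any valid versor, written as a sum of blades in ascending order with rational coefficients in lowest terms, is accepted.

The midline construction: v and w both square to -64, so reflecting in their sum 288/85*e1 + 1296/85*e2 exchanges them.
Answer: 288/85*e1 + 1296/85*e2


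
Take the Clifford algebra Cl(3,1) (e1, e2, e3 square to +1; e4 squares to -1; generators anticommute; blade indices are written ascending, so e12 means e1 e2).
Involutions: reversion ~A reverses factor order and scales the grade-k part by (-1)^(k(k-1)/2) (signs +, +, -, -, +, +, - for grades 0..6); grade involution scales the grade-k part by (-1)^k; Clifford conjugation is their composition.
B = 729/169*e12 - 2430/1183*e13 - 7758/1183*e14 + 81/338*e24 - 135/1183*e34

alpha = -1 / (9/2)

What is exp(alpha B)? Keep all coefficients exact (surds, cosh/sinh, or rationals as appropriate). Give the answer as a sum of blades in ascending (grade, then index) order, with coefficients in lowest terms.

B^2 term by term: the squares give (729/169)^2*(e12)^2 + (-2430/1183)^2*(e13)^2 + (-7758/1183)^2*(e14)^2 + (81/338)^2*(e24)^2 + (-135/1183)^2*(e34)^2 = 531441/28561*(-1) + 5904900/1399489*(-1) + 60186564/1399489*(+1) + 6561/114244*(+1) + 18225/1399489*(+1) = 81/4 (each basis 2-blade squares to minus the product of its generators' squares); cross terms between blades sharing an index anticommute and cancel; the commuting (index-disjoint) pairs give grade-4 terms 2*c*c'*(blade product), which cancel blade by blade — e1234: -196830/199927 + 196830/199927 = 0 — confirming B is simple. So B^2 = 81/4.
B^2 = 81/4 — a positive square means the series sums to a boost: l = 9/2, alpha*l = -1, so exp(alpha B) = cosh(-1) + (sinh(-1)/(9/2))*B = cosh(1) + (-2*sinh(1)/9)*B.
Answer: cosh(1) - 162*sinh(1)/169*e12 + 540*sinh(1)/1183*e13 + 1724*sinh(1)/1183*e14 - 9*sinh(1)/169*e24 + 30*sinh(1)/1183*e34


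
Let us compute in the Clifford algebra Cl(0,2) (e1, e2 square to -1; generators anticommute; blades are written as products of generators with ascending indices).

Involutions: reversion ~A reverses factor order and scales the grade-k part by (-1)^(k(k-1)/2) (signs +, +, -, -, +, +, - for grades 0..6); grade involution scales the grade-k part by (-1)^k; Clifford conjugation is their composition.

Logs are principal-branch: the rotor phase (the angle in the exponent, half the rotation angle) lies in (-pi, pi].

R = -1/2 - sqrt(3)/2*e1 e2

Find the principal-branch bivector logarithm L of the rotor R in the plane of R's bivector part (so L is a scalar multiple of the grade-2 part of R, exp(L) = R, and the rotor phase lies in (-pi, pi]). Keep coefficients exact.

The scalar part of R is -1/2, so the principal-branch rotor phase is pinned; divide the bivector part by its sine to get the unit plane — L is the phase times that plane.
Concretely: cos(phase) = -1/2 gives phase = ±2*pi/3, and since phase/sin(phase) is even the sign is immaterial: L = (phase/sin(phase)) * <R>_2 = (4*sqrt(3)*pi/9) * <R>_2.
Answer: -2*pi/3*e1 e2


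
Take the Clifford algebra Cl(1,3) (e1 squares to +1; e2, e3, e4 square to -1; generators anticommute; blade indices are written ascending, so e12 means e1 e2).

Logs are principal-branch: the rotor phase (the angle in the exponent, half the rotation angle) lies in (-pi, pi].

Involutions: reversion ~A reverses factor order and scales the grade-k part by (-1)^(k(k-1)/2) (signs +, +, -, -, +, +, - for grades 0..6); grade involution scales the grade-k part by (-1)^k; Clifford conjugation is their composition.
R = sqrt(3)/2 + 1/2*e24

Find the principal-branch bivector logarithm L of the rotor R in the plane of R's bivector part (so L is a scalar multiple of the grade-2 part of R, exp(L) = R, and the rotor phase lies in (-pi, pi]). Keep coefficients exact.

The scalar part of R is sqrt(3)/2, so the principal-branch rotor phase is pinned; divide the bivector part by its sine to get the unit plane — L is the phase times that plane.
Concretely: cos(phase) = sqrt(3)/2 gives phase = ±pi/6, and since phase/sin(phase) is even the sign is immaterial: L = (phase/sin(phase)) * <R>_2 = (pi/3) * <R>_2.
Answer: pi/6*e24


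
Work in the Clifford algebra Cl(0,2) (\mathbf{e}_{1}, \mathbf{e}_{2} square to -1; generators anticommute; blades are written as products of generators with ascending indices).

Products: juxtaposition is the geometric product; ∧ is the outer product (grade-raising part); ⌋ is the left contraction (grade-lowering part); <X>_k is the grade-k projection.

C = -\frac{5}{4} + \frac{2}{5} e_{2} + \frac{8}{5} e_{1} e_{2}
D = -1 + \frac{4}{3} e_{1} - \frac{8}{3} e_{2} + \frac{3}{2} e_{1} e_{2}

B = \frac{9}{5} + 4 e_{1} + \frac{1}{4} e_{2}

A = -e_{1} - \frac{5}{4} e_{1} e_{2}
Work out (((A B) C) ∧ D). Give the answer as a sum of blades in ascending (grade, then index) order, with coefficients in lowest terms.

step 1: 4 - \frac{119}{80} e_{1} - 5 e_{2} - \frac{5}{2} e_{1} e_{2}
step 2: 1 - \frac{329}{64} e_{1} + \frac{1023}{100} e_{2} + \frac{893}{100} e_{1} e_{2}
step 3: -1 + \frac{1243}{192} e_{1} - \frac{3869}{300} e_{2} - \frac{4417}{600} e_{1} e_{2}
Answer: -1 + \frac{1243}{192} e_{1} - \frac{3869}{300} e_{2} - \frac{4417}{600} e_{1} e_{2}


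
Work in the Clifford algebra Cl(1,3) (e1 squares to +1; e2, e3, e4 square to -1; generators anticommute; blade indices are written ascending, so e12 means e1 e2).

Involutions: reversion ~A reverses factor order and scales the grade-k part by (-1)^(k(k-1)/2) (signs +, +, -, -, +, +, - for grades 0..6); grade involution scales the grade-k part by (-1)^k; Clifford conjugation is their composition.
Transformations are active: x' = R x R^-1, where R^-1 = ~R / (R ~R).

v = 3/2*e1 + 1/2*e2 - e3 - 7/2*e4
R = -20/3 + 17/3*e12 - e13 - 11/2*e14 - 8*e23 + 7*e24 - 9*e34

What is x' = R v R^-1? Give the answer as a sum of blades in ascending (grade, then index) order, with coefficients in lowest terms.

~R = -20/3 - 17/3*e12 + e13 + 11/2*e14 + 8*e23 - 7*e24 + 9*e34, and R ~R = 2101/12, so R^-1 = ~R / (2101/12).
R v = -397/12*e1 + 14/3*e2 - 82/3*e3 + 529/12*e4 - 103/6*e123 - 79/12*e124 - 31/2*e134 + 61/2*e234
Answer: 4189/1146*e1 - 3875/1146*e2 + 521/191*e3 - 915/382*e4


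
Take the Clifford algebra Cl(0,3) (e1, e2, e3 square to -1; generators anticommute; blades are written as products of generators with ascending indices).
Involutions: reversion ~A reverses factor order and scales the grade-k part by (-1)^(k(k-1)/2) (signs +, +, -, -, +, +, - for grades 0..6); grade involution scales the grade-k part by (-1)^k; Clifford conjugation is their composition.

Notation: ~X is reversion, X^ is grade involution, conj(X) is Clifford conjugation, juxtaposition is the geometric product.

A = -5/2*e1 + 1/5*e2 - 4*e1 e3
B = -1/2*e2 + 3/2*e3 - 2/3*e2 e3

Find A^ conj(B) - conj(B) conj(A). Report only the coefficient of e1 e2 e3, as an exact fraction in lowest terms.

first term: 1/10 - 6*e1 + 2/15*e3 - 17/12*e1 e2 - 15/4*e1 e3 + 3/10*e2 e3 + 11/3*e1 e2 e3
second term: 1/10 - 6*e1 - 2/15*e3 - 47/12*e1 e2 + 15/4*e1 e3 - 3/10*e2 e3 - 1/3*e1 e2 e3
Answer: 4


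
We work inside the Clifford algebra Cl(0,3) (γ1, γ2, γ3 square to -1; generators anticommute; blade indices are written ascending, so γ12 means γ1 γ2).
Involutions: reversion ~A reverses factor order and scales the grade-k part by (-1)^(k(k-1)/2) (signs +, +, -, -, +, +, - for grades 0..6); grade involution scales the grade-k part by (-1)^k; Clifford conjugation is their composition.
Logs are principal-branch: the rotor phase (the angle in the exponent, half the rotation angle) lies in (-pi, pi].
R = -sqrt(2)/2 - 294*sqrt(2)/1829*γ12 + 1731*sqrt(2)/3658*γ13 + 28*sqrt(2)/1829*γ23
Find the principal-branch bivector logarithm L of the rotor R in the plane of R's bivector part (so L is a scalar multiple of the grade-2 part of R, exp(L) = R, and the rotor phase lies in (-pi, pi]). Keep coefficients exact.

The scalar part of R is -sqrt(2)/2, which pins the rotor phase on the principal branch; dividing the bivector part by the sine of that phase recovers the unit plane, and L is the phase times that plane.
Concretely: cos(phase) = -sqrt(2)/2 gives phase = ±3*pi/4, and since phase/sin(phase) is even the sign is immaterial: L = (phase/sin(phase)) * <R>_2 = (3*sqrt(2)*pi/4) * <R>_2.
Answer: -441*pi/1829*γ12 + 5193*pi/7316*γ13 + 42*pi/1829*γ23


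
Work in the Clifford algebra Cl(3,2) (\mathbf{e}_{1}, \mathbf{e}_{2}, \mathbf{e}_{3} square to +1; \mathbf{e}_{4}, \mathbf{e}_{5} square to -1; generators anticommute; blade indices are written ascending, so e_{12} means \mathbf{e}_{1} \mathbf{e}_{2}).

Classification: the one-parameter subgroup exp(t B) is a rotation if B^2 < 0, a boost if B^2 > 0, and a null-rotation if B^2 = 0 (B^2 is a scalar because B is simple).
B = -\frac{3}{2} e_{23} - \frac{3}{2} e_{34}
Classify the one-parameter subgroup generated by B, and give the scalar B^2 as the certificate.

B^2 term by term: the squares give (-\frac{3}{2})^2*(e_{23})^2 + (-\frac{3}{2})^2*(e_{34})^2 = \frac{9}{4}*(-1) + \frac{9}{4}*(+1) = 0 (each basis 2-blade squares to minus the product of its generators' squares); cross terms between blades sharing an index anticommute and cancel. So B^2 = 0.
Answer: null-rotation, certificate B^2 = 0. Check the certificate: B^2 = 0, and that sign is decisive whatever form B takes.


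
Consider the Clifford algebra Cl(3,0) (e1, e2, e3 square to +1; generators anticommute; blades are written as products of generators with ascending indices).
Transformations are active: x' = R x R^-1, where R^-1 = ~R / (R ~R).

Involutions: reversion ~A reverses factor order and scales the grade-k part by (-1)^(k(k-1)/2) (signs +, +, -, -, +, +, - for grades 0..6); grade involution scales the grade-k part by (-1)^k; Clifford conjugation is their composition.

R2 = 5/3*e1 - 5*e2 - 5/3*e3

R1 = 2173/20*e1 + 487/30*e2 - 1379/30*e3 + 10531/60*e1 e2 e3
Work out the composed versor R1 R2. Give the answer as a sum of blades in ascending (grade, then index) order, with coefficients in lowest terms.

Distribute over the terms of R2 (each basis-blade product reordered to ascending indices, repeated generators contracted through their squares):
R1 (5/3*e1) = 2173/12 - 487/18*e1 e2 + 1379/18*e1 e3 + 10531/36*e2 e3
R1 (-5*e2) = -487/6 - 2173/4*e1 e2 + 10531/12*e1 e3 - 1379/6*e2 e3
R1 (-5/3*e3) = 1379/18 - 10531/36*e1 e2 - 2173/12*e1 e3 - 487/18*e2 e3
Summing the partial products and collecting blades:
Answer: 6355/36 - 5177/6*e1 e2 + 6958/9*e1 e3 + 1283/36*e2 e3


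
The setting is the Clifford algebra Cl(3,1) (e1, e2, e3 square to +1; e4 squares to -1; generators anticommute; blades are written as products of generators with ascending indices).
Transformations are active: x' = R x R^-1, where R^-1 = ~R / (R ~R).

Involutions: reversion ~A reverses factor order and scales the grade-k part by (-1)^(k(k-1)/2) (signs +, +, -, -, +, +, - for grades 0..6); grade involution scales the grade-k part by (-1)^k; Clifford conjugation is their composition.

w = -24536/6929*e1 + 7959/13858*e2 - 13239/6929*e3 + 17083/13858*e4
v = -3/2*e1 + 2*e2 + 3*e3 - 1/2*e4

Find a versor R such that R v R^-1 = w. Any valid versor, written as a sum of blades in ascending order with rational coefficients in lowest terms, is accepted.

Since q(v) = q(w) = 15, the sum R = v + w = -69859/13858*e1 + 35675/13858*e2 + 7548/6929*e3 + 5077/6929*e4 does the job whenever invertible.
Answer: -69859/13858*e1 + 35675/13858*e2 + 7548/6929*e3 + 5077/6929*e4


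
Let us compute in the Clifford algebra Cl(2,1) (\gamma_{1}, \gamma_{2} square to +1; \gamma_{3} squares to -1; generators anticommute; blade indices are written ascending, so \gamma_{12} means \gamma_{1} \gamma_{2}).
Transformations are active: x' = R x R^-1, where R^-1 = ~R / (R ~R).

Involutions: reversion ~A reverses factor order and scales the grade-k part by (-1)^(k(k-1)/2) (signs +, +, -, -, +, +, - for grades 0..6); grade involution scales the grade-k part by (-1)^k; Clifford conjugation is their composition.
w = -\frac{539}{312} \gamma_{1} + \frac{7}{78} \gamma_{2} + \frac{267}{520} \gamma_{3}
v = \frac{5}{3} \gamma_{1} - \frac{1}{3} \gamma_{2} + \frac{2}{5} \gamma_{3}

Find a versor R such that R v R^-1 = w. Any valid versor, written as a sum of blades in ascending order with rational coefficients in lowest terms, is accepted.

Take R = v + w = -\frac{19}{312} \gamma_{1} - \frac{19}{78} \gamma_{2} + \frac{95}{104} \gamma_{3}. Because q(v) = q(w) = \frac{614}{225}, conjugation by R sends v exactly to w.
Answer: -\frac{19}{312} \gamma_{1} - \frac{19}{78} \gamma_{2} + \frac{95}{104} \gamma_{3}


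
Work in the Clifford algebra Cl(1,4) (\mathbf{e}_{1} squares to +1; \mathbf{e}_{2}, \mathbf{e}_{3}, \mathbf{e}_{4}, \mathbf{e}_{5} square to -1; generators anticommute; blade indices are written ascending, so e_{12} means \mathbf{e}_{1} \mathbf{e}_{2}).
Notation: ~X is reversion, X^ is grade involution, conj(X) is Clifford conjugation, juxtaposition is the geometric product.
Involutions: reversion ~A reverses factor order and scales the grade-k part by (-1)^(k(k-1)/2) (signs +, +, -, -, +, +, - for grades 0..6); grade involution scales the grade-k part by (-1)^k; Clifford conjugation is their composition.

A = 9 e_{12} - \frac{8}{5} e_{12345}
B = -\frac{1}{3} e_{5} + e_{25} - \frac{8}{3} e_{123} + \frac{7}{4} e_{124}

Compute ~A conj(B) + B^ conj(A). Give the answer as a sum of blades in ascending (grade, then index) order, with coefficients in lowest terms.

first term: 24 e_{3} - \frac{63}{4} e_{4} - 9 e_{15} - \frac{14}{5} e_{35} - \frac{64}{15} e_{45} - 3 e_{125} - \frac{8}{5} e_{134} + \frac{8}{15} e_{1234}
second term: -24 e_{3} + \frac{63}{4} e_{4} - 9 e_{15} - \frac{14}{5} e_{35} - \frac{64}{15} e_{45} - 3 e_{125} - \frac{8}{5} e_{134} - \frac{8}{15} e_{1234}
Answer: -18 e_{15} - \frac{28}{5} e_{35} - \frac{128}{15} e_{45} - 6 e_{125} - \frac{16}{5} e_{134}


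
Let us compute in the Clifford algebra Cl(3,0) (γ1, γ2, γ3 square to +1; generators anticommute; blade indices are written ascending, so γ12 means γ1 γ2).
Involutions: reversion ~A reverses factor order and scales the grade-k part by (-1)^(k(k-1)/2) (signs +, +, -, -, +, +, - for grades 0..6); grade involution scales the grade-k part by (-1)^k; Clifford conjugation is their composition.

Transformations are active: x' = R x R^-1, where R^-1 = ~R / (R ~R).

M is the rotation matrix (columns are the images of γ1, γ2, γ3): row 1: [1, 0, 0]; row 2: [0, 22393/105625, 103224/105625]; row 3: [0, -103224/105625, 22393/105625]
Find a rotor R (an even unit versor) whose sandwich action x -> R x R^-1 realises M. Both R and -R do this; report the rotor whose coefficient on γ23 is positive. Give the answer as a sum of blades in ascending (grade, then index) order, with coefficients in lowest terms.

Method: write R = a + b12*γ12 + b13*γ13 + b23*γ23 with a^2 + b12^2 + b13^2 + b23^2 = 1 (so R^-1 = ~R). Expanding the columns R e_j ~R gives tr M = 4a^2 - 1 and, from the antisymmetric part, M21 - M12 = -4a*b12, M13 - M31 = 4a*b13, M32 - M23 = -4a*b23.
Here tr M = 150411/105625, so a^2 = (1 + tr M)/4 = 64009/105625 and a = ±253/325. Taking a = 253/325: M21 - M12 = 0, M13 - M31 = 0, M32 - M23 = -206448/105625, giving b12 = 0, b13 = 0, b23 = 204/325, i.e. R = 253/325 + 204/325*γ23.
Its γ23 coefficient is already positive.
Answer: 253/325 + 204/325*γ23. Sheet selection: the two-to-one cover makes ±R indistinguishable at the matrix level (trace 150411/105625), so uniqueness comes from the required sign on γ23.


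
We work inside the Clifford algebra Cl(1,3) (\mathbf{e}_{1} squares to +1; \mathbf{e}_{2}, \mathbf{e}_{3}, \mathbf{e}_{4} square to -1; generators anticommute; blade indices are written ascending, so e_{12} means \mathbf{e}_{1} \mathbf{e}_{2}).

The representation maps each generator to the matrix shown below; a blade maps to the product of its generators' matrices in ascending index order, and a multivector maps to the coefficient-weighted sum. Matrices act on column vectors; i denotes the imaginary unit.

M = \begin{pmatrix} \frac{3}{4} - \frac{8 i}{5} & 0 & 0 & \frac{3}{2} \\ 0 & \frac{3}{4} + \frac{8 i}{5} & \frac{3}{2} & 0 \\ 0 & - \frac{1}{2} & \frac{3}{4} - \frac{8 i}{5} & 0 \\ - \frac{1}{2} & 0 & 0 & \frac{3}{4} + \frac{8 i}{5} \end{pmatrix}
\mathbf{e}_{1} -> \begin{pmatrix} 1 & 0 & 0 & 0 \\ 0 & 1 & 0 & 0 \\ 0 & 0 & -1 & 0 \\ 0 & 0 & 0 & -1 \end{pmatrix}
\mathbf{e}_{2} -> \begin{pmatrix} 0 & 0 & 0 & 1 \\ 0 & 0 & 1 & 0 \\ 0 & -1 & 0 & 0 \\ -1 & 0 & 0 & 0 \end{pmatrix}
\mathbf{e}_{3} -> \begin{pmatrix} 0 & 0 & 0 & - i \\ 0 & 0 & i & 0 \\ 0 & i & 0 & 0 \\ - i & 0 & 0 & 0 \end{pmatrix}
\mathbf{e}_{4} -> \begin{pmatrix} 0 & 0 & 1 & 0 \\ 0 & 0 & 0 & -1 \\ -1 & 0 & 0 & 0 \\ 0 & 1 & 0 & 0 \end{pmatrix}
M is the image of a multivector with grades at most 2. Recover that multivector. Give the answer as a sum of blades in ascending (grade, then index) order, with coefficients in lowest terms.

Method: the blade images are trace-orthogonal — tr(rho(e_A) rho(e_B)^-1) = 4 if A = B and 0 otherwise — and rho(e_A)^-1 = (e_A)^2 * rho(e_A) with (e_A)^2 = +1 or -1, so the coefficient of e_A in the preimage is (e_A)^2 * tr(M rho(e_A))/4.
Nonzero projections over blades of grade <= 2: 1: (1)^2 = +1, tr(M 1) = 3, coefficient \frac{3}{4}; e_{2}: (e_{2})^2 = -1, tr(M rho(e_{2})) = -4, coefficient 1; e_{12}: (e_{12})^2 = +1, tr(M rho(e_{12})) = 2, coefficient \frac{1}{2}; e_{23}: (e_{23})^2 = -1, tr(M rho(e_{23})) = - \frac{32}{5}, coefficient \frac{8}{5}. Every other blade of grade <= 2 projects to 0.
Answer: \frac{3}{4} + e_{2} + \frac{1}{2} e_{12} + \frac{8}{5} e_{23}


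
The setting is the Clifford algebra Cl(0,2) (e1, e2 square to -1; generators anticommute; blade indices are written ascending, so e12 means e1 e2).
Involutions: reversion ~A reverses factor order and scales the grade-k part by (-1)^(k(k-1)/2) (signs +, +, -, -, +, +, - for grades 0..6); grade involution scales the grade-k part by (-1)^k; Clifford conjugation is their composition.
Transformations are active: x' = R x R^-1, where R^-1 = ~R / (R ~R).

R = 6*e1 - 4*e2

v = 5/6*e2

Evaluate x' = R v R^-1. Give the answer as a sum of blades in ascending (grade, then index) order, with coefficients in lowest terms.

~R = 6*e1 - 4*e2, and R ~R = -52, so R^-1 = ~R / (-52).
R v = 10/3 + 5*e12
Answer: -10/13*e1 - 25/78*e2


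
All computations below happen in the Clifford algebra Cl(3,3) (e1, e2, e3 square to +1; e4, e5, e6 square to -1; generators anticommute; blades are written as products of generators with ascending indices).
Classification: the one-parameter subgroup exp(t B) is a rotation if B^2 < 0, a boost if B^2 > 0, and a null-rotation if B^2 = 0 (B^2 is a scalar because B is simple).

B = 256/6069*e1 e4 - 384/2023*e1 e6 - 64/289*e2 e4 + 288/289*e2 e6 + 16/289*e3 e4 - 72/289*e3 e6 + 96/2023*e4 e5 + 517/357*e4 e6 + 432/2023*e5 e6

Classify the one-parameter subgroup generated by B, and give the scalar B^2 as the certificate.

B^2 term by term: the squares give (256/6069)^2*(e1 e4)^2 + (-384/2023)^2*(e1 e6)^2 + (-64/289)^2*(e2 e4)^2 + (288/289)^2*(e2 e6)^2 + (16/289)^2*(e3 e4)^2 + (-72/289)^2*(e3 e6)^2 + (96/2023)^2*(e4 e5)^2 + (517/357)^2*(e4 e6)^2 + (432/2023)^2*(e5 e6)^2 = 65536/36832761*(+1) + 147456/4092529*(+1) + 4096/83521*(+1) + 82944/83521*(+1) + 256/83521*(+1) + 5184/83521*(+1) + 9216/4092529*(-1) + 267289/127449*(-1) + 186624/4092529*(-1) = -1 (each basis 2-blade squares to minus the product of its generators' squares); cross terms between blades sharing an index anticommute and cancel; the commuting (index-disjoint) pairs give grade-4 terms 2*c*c'*(blade product), which cancel blade by blade — e1 e2 e4 e6: -49152/584647 + 49152/584647 = 0; e1 e3 e4 e6: 12288/584647 - 12288/584647 = 0; e1 e4 e5 e6: 73728/4092529 - 73728/4092529 = 0; e2 e3 e4 e6: -9216/83521 + 9216/83521 = 0; e2 e4 e5 e6: -55296/584647 + 55296/584647 = 0; e3 e4 e5 e6: 13824/584647 - 13824/584647 = 0 — confirming B is simple. So B^2 = -1.
Answer: rotation, certificate B^2 = -1. Check the certificate: B^2 = -1, and that sign is decisive whatever form B takes.


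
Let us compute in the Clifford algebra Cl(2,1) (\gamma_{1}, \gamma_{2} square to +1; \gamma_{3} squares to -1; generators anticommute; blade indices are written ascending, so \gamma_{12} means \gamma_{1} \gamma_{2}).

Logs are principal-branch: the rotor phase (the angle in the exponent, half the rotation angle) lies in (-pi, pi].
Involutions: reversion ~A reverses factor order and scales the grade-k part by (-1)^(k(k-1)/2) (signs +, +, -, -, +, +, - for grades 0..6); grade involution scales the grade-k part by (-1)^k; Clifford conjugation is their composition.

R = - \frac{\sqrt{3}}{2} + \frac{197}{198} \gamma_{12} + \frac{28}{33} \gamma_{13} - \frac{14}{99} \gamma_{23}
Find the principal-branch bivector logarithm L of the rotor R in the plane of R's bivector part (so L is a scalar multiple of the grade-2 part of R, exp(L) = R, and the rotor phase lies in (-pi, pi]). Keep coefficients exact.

The scalar part of R is - \frac{\sqrt{3}}{2}, which fixes the principal-branch rotor phase; the unit plane is then the bivector part divided by the sine of that phase, and L is that plane scaled by the phase.
Concretely: cos(phase) = - \frac{\sqrt{3}}{2} gives phase = ±\frac{5 \pi}{6}, and since phase/sin(phase) is even the sign is immaterial: L = (phase/sin(phase)) * <R>_2 = (\frac{5 \pi}{3}) * <R>_2.
Answer: \frac{985 \pi}{594} \gamma_{12} + \frac{140 \pi}{99} \gamma_{13} - \frac{70 \pi}{297} \gamma_{23}


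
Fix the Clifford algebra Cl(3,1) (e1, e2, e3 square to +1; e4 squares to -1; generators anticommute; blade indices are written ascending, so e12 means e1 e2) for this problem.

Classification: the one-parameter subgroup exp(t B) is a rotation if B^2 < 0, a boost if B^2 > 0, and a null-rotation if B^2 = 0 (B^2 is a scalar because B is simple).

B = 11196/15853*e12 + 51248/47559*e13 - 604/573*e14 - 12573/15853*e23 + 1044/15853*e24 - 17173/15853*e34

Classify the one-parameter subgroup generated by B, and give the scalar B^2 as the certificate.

B^2 term by term: the squares give (11196/15853)^2*(e12)^2 + (51248/47559)^2*(e13)^2 + (-604/573)^2*(e14)^2 + (-12573/15853)^2*(e23)^2 + (1044/15853)^2*(e24)^2 + (-17173/15853)^2*(e34)^2 = 125350416/251317609*(-1) + 2626357504/2261858481*(-1) + 364816/328329*(+1) + 158080329/251317609*(-1) + 1089936/251317609*(+1) + 294911929/251317609*(+1) = 0 (each basis 2-blade squares to minus the product of its generators' squares); cross terms between blades sharing an index anticommute and cancel; the commuting (index-disjoint) pairs give grade-4 terms 2*c*c'*(blade product), which cancel blade by blade — e1234: -384537816/251317609 - 35668608/251317609 + 5062728/3027923 = 0 — confirming B is simple. So B^2 = 0.
Answer: null-rotation, certificate B^2 = 0. Because 0 is invariant under every versor sandwich, the classification follows from its sign alone.
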